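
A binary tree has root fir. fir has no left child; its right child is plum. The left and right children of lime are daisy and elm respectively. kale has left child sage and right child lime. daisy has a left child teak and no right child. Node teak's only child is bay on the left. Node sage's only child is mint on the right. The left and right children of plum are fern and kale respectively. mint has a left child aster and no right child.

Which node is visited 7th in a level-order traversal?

mint

Level-order visits nodes level by level from the root, left to right within each level.
Level 0: fir
Level 1: plum
Level 2: fern, kale
Level 3: sage, lime
Level 4: mint, daisy, elm
Level 5: aster, teak
Level 6: bay
Full level-order sequence: fir, plum, fern, kale, sage, lime, mint, daisy, elm, aster, teak, bay.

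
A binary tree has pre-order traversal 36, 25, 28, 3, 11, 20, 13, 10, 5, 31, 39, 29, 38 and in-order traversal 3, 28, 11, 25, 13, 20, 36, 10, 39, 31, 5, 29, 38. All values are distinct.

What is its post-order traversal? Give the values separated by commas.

3, 11, 28, 13, 20, 25, 39, 31, 38, 29, 5, 10, 36

The first element of pre-order is the root; it splits in-order into left and right subtrees.
Root 36: left subtree has 6 nodes {3, 28, 11, 25, 13, 20}, right has 6 {10, 39, 31, 5, 29, 38}.
  Root 25: left subtree has 3 nodes {3, 28, 11}, right has 2 {13, 20}.
    Root 28: left subtree has 1 node {3}, right has 1 {11}.
    Root 20: left subtree has 1 node {13}, right has 0 { }.
  Root 10: left subtree has 0 nodes { }, right has 5 {39, 31, 5, 29, 38}.
    Root 5: left subtree has 2 nodes {39, 31}, right has 2 {29, 38}.
      Root 31: left subtree has 1 node {39}, right has 0 { }.
      Root 29: left subtree has 0 nodes { }, right has 1 {38}.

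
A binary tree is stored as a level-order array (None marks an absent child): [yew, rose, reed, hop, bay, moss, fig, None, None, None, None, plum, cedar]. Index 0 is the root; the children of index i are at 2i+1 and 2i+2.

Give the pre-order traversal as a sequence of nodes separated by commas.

Pre-order visits the node, then its left subtree, then its right subtree.
Visit yew.
At yew: go left to rose.
  Visit rose.
  At rose: go left to hop.
    hop is a leaf — visit hop.
  At rose: go right to bay.
    bay is a leaf — visit bay.
At yew: go right to reed.
  Visit reed.
  At reed: go left to moss.
    Visit moss.
    At moss: go left to plum.
      plum is a leaf — visit plum.
    At moss: go right to cedar.
      cedar is a leaf — visit cedar.
  At reed: go right to fig.
    fig is a leaf — visit fig.

yew, rose, hop, bay, reed, moss, plum, cedar, fig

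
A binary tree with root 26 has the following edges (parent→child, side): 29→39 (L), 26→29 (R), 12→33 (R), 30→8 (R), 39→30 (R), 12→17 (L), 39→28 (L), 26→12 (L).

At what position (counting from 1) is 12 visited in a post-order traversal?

3

Post-order visits the left subtree, then the right subtree, then the node.
At 26: go left to 12.
  At 12: go left to 17.
    17 is a leaf — visit 17.
  At 12: go right to 33.
    33 is a leaf — visit 33.
  Visit 12.
At 26: go right to 29.
  At 29: go left to 39.
    At 39: go left to 28.
      28 is a leaf — visit 28.
    At 39: go right to 30.
      At 30: no left child.
      At 30: go right to 8.
        8 is a leaf — visit 8.
      Visit 30.
    Visit 39.
  At 29: no right child.
  Visit 29.
Visit 26.
Full post-order sequence: 17, 33, 12, 28, 8, 30, 39, 29, 26.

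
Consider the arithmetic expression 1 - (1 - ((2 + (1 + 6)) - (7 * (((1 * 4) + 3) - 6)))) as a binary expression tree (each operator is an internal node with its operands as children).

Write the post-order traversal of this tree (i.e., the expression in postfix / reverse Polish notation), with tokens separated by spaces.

1 1 2 1 6 + + 7 1 4 * 3 + 6 - * - - -

Post-order on an expression tree gives postfix notation: for each operator, emit left operand, right operand, then the operator.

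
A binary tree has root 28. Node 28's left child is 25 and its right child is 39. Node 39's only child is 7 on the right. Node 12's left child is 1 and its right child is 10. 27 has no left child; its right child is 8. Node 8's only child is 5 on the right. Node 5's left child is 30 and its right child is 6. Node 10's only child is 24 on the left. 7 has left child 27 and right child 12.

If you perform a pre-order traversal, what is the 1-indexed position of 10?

Pre-order visits the node, then its left subtree, then its right subtree.
Visit 28.
At 28: go left to 25.
  25 is a leaf — visit 25.
At 28: go right to 39.
  Visit 39.
  At 39: no left child.
  At 39: go right to 7.
    Visit 7.
    At 7: go left to 27.
      Visit 27.
      At 27: no left child.
      At 27: go right to 8.
        Visit 8.
        At 8: no left child.
        At 8: go right to 5.
          Visit 5.
          At 5: go left to 30.
            30 is a leaf — visit 30.
          At 5: go right to 6.
            6 is a leaf — visit 6.
    At 7: go right to 12.
      Visit 12.
      At 12: go left to 1.
        1 is a leaf — visit 1.
      At 12: go right to 10.
        Visit 10.
        At 10: go left to 24.
          24 is a leaf — visit 24.
        At 10: no right child.
Full pre-order sequence: 28, 25, 39, 7, 27, 8, 5, 30, 6, 12, 1, 10, 24.

12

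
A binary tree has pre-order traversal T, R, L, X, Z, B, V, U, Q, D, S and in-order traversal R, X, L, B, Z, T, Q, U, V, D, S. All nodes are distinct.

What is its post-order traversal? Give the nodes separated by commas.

The first element of pre-order is the root; it splits in-order into left and right subtrees.
Root T: left subtree has 5 nodes {R, X, L, B, Z}, right has 5 {Q, U, V, D, S}.
  Root R: left subtree has 0 nodes { }, right has 4 {X, L, B, Z}.
    Root L: left subtree has 1 node {X}, right has 2 {B, Z}.
      Root Z: left subtree has 1 node {B}, right has 0 { }.
  Root V: left subtree has 2 nodes {Q, U}, right has 2 {D, S}.
    Root U: left subtree has 1 node {Q}, right has 0 { }.
    Root D: left subtree has 0 nodes { }, right has 1 {S}.

X, B, Z, L, R, Q, U, S, D, V, T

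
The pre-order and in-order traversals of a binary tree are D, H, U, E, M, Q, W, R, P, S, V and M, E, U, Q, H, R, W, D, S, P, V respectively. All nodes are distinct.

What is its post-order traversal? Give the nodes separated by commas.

The first element of pre-order is the root; it splits in-order into left and right subtrees.
Root D: left subtree has 7 nodes {M, E, U, Q, H, R, W}, right has 3 {S, P, V}.
  Root H: left subtree has 4 nodes {M, E, U, Q}, right has 2 {R, W}.
    Root U: left subtree has 2 nodes {M, E}, right has 1 {Q}.
      Root E: left subtree has 1 node {M}, right has 0 { }.
    Root W: left subtree has 1 node {R}, right has 0 { }.
  Root P: left subtree has 1 node {S}, right has 1 {V}.

M, E, Q, U, R, W, H, S, V, P, D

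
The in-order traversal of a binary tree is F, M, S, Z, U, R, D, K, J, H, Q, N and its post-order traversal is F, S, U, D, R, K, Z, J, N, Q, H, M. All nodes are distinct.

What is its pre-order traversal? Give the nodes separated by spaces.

The last element of post-order is the root; it splits in-order into left and right subtrees.
Root M: left subtree has 1 node {F}, right has 10 {S, Z, U, R, D, K, J, H, Q, N}.
  Root H: left subtree has 7 nodes {S, Z, U, R, D, K, J}, right has 2 {Q, N}.
    Root J: left subtree has 6 nodes {S, Z, U, R, D, K}, right has 0 { }.
      Root Z: left subtree has 1 node {S}, right has 4 {U, R, D, K}.
        Root K: left subtree has 3 nodes {U, R, D}, right has 0 { }.
          Root R: left subtree has 1 node {U}, right has 1 {D}.
    Root Q: left subtree has 0 nodes { }, right has 1 {N}.

M F H J Z S K R U D Q N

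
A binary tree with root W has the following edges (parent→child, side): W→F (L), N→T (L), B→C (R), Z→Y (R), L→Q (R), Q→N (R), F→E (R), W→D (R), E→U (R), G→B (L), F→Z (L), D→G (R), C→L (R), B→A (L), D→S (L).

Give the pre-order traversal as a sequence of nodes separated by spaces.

W F Z Y E U D S G B A C L Q N T

Pre-order visits the node, then its left subtree, then its right subtree.
Visit W.
At W: go left to F.
  Visit F.
  At F: go left to Z.
    Visit Z.
    At Z: no left child.
    At Z: go right to Y.
      Y is a leaf — visit Y.
  At F: go right to E.
    Visit E.
    At E: no left child.
    At E: go right to U.
      U is a leaf — visit U.
At W: go right to D.
  Visit D.
  At D: go left to S.
    S is a leaf — visit S.
  At D: go right to G.
    Visit G.
    At G: go left to B.
      Visit B.
      At B: go left to A.
        A is a leaf — visit A.
      At B: go right to C.
        Visit C.
        At C: no left child.
        At C: go right to L.
          Visit L.
          At L: no left child.
          At L: go right to Q.
            Visit Q.
            At Q: no left child.
            At Q: go right to N.
              Visit N.
              At N: go left to T.
                T is a leaf — visit T.
              At N: no right child.
    At G: no right child.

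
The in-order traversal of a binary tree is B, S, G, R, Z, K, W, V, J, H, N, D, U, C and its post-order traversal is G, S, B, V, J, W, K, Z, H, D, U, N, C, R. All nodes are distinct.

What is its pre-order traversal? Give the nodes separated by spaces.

The last element of post-order is the root; it splits in-order into left and right subtrees.
Root R: left subtree has 3 nodes {B, S, G}, right has 10 {Z, K, W, V, J, H, N, D, U, C}.
  Root B: left subtree has 0 nodes { }, right has 2 {S, G}.
    Root S: left subtree has 0 nodes { }, right has 1 {G}.
  Root C: left subtree has 9 nodes {Z, K, W, V, J, H, N, D, U}, right has 0 { }.
    Root N: left subtree has 6 nodes {Z, K, W, V, J, H}, right has 2 {D, U}.
      Root H: left subtree has 5 nodes {Z, K, W, V, J}, right has 0 { }.
        Root Z: left subtree has 0 nodes { }, right has 4 {K, W, V, J}.
          Root K: left subtree has 0 nodes { }, right has 3 {W, V, J}.
            Root W: left subtree has 0 nodes { }, right has 2 {V, J}.
              Root J: left subtree has 1 node {V}, right has 0 { }.
      Root U: left subtree has 1 node {D}, right has 0 { }.

R B S G C N H Z K W J V U D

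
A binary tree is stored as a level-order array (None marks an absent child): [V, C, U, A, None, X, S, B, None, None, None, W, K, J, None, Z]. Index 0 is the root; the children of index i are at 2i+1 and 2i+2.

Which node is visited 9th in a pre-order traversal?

K

Pre-order visits the node, then its left subtree, then its right subtree.
Visit V.
At V: go left to C.
  Visit C.
  At C: go left to A.
    Visit A.
    At A: go left to B.
      Visit B.
      At B: go left to Z.
        Z is a leaf — visit Z.
      At B: no right child.
    At A: no right child.
  At C: no right child.
At V: go right to U.
  Visit U.
  At U: go left to X.
    Visit X.
    At X: go left to W.
      W is a leaf — visit W.
    At X: go right to K.
      K is a leaf — visit K.
  At U: go right to S.
    Visit S.
    At S: go left to J.
      J is a leaf — visit J.
    At S: no right child.
Full pre-order sequence: V, C, A, B, Z, U, X, W, K, S, J.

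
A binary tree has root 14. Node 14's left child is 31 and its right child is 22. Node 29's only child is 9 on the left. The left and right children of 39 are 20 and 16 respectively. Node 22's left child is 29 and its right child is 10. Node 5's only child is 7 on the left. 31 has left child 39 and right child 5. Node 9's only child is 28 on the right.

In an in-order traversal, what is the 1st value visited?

20

In-order visits the left subtree, then the node, then the right subtree.
At 14: go left to 31.
  At 31: go left to 39.
    At 39: go left to 20.
      20 is a leaf — visit 20.
    Visit 39.
    At 39: go right to 16.
      16 is a leaf — visit 16.
  Visit 31.
  At 31: go right to 5.
    At 5: go left to 7.
      7 is a leaf — visit 7.
    Visit 5.
    At 5: no right child.
Visit 14.
At 14: go right to 22.
  At 22: go left to 29.
    At 29: go left to 9.
      At 9: no left child.
      Visit 9.
      At 9: go right to 28.
        28 is a leaf — visit 28.
    Visit 29.
    At 29: no right child.
  Visit 22.
  At 22: go right to 10.
    10 is a leaf — visit 10.
Full in-order sequence: 20, 39, 16, 31, 7, 5, 14, 9, 28, 29, 22, 10.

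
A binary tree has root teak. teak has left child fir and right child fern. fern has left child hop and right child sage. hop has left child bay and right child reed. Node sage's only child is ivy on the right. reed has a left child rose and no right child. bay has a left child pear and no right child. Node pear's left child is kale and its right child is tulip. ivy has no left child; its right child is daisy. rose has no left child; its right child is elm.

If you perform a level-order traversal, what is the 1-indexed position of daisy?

Level-order visits nodes level by level from the root, left to right within each level.
Level 0: teak
Level 1: fir, fern
Level 2: hop, sage
Level 3: bay, reed, ivy
Level 4: pear, rose, daisy
Level 5: kale, tulip, elm
Full level-order sequence: teak, fir, fern, hop, sage, bay, reed, ivy, pear, rose, daisy, kale, tulip, elm.

11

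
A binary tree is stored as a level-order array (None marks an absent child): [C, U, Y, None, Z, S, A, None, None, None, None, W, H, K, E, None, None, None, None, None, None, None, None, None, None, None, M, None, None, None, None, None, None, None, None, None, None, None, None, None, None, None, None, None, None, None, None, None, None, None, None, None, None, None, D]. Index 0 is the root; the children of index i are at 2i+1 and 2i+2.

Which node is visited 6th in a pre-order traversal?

W

Pre-order visits the node, then its left subtree, then its right subtree.
Visit C.
At C: go left to U.
  Visit U.
  At U: no left child.
  At U: go right to Z.
    Z is a leaf — visit Z.
At C: go right to Y.
  Visit Y.
  At Y: go left to S.
    Visit S.
    At S: go left to W.
      W is a leaf — visit W.
    At S: go right to H.
      Visit H.
      At H: no left child.
      At H: go right to M.
        Visit M.
        At M: no left child.
        At M: go right to D.
          D is a leaf — visit D.
  At Y: go right to A.
    Visit A.
    At A: go left to K.
      K is a leaf — visit K.
    At A: go right to E.
      E is a leaf — visit E.
Full pre-order sequence: C, U, Z, Y, S, W, H, M, D, A, K, E.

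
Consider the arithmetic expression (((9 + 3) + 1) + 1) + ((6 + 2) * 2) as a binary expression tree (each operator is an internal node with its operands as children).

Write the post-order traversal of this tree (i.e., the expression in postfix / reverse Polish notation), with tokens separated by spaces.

9 3 + 1 + 1 + 6 2 + 2 * +

Post-order on an expression tree gives postfix notation: for each operator, emit left operand, right operand, then the operator.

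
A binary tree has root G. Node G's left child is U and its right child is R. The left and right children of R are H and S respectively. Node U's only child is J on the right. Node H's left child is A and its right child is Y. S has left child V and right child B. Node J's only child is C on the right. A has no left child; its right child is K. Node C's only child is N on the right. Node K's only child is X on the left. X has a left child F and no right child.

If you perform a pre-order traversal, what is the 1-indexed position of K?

9

Pre-order visits the node, then its left subtree, then its right subtree.
Visit G.
At G: go left to U.
  Visit U.
  At U: no left child.
  At U: go right to J.
    Visit J.
    At J: no left child.
    At J: go right to C.
      Visit C.
      At C: no left child.
      At C: go right to N.
        N is a leaf — visit N.
At G: go right to R.
  Visit R.
  At R: go left to H.
    Visit H.
    At H: go left to A.
      Visit A.
      At A: no left child.
      At A: go right to K.
        Visit K.
        At K: go left to X.
          Visit X.
          At X: go left to F.
            F is a leaf — visit F.
          At X: no right child.
        At K: no right child.
    At H: go right to Y.
      Y is a leaf — visit Y.
  At R: go right to S.
    Visit S.
    At S: go left to V.
      V is a leaf — visit V.
    At S: go right to B.
      B is a leaf — visit B.
Full pre-order sequence: G, U, J, C, N, R, H, A, K, X, F, Y, S, V, B.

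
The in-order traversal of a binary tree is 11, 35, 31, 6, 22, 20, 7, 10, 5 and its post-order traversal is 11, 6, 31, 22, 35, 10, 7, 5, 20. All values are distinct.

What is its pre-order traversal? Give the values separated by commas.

20, 35, 11, 22, 31, 6, 5, 7, 10

The last element of post-order is the root; it splits in-order into left and right subtrees.
Root 20: left subtree has 5 nodes {11, 35, 31, 6, 22}, right has 3 {7, 10, 5}.
  Root 35: left subtree has 1 node {11}, right has 3 {31, 6, 22}.
    Root 22: left subtree has 2 nodes {31, 6}, right has 0 { }.
      Root 31: left subtree has 0 nodes { }, right has 1 {6}.
  Root 5: left subtree has 2 nodes {7, 10}, right has 0 { }.
    Root 7: left subtree has 0 nodes { }, right has 1 {10}.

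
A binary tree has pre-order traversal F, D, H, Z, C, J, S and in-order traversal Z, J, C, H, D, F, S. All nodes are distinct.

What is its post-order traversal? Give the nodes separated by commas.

The first element of pre-order is the root; it splits in-order into left and right subtrees.
Root F: left subtree has 5 nodes {Z, J, C, H, D}, right has 1 {S}.
  Root D: left subtree has 4 nodes {Z, J, C, H}, right has 0 { }.
    Root H: left subtree has 3 nodes {Z, J, C}, right has 0 { }.
      Root Z: left subtree has 0 nodes { }, right has 2 {J, C}.
        Root C: left subtree has 1 node {J}, right has 0 { }.

J, C, Z, H, D, S, F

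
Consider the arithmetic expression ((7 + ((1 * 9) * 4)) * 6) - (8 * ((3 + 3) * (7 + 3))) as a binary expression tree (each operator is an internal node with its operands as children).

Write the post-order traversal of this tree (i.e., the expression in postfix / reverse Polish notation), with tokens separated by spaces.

Post-order on an expression tree gives postfix notation: for each operator, emit left operand, right operand, then the operator.

7 1 9 * 4 * + 6 * 8 3 3 + 7 3 + * * -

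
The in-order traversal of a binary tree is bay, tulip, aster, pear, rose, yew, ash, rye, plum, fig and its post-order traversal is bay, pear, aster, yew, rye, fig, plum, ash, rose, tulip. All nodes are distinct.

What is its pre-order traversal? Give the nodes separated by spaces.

The last element of post-order is the root; it splits in-order into left and right subtrees.
Root tulip: left subtree has 1 node {bay}, right has 8 {aster, pear, rose, yew, ash, rye, plum, fig}.
  Root rose: left subtree has 2 nodes {aster, pear}, right has 5 {yew, ash, rye, plum, fig}.
    Root aster: left subtree has 0 nodes { }, right has 1 {pear}.
    Root ash: left subtree has 1 node {yew}, right has 3 {rye, plum, fig}.
      Root plum: left subtree has 1 node {rye}, right has 1 {fig}.

tulip bay rose aster pear ash yew plum rye fig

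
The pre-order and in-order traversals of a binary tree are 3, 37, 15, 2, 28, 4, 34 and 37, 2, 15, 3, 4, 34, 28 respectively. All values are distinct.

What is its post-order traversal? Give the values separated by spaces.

The first element of pre-order is the root; it splits in-order into left and right subtrees.
Root 3: left subtree has 3 nodes {37, 2, 15}, right has 3 {4, 34, 28}.
  Root 37: left subtree has 0 nodes { }, right has 2 {2, 15}.
    Root 15: left subtree has 1 node {2}, right has 0 { }.
  Root 28: left subtree has 2 nodes {4, 34}, right has 0 { }.
    Root 4: left subtree has 0 nodes { }, right has 1 {34}.

2 15 37 34 4 28 3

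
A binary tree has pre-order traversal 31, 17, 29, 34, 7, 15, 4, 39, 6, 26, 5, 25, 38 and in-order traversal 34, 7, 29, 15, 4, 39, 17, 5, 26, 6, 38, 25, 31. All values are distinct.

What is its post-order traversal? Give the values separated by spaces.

The first element of pre-order is the root; it splits in-order into left and right subtrees.
Root 31: left subtree has 12 nodes {34, 7, 29, 15, 4, 39, 17, 5, 26, 6, 38, 25}, right has 0 { }.
  Root 17: left subtree has 6 nodes {34, 7, 29, 15, 4, 39}, right has 5 {5, 26, 6, 38, 25}.
    Root 29: left subtree has 2 nodes {34, 7}, right has 3 {15, 4, 39}.
      Root 34: left subtree has 0 nodes { }, right has 1 {7}.
      Root 15: left subtree has 0 nodes { }, right has 2 {4, 39}.
        Root 4: left subtree has 0 nodes { }, right has 1 {39}.
    Root 6: left subtree has 2 nodes {5, 26}, right has 2 {38, 25}.
      Root 26: left subtree has 1 node {5}, right has 0 { }.
      Root 25: left subtree has 1 node {38}, right has 0 { }.

7 34 39 4 15 29 5 26 38 25 6 17 31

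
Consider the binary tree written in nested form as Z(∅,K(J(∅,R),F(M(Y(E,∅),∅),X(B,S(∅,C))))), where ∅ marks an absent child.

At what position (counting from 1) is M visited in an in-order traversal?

7

In-order visits the left subtree, then the node, then the right subtree.
At Z: no left child.
Visit Z.
At Z: go right to K.
  At K: go left to J.
    At J: no left child.
    Visit J.
    At J: go right to R.
      R is a leaf — visit R.
  Visit K.
  At K: go right to F.
    At F: go left to M.
      At M: go left to Y.
        At Y: go left to E.
          E is a leaf — visit E.
        Visit Y.
        At Y: no right child.
      Visit M.
      At M: no right child.
    Visit F.
    At F: go right to X.
      At X: go left to B.
        B is a leaf — visit B.
      Visit X.
      At X: go right to S.
        At S: no left child.
        Visit S.
        At S: go right to C.
          C is a leaf — visit C.
Full in-order sequence: Z, J, R, K, E, Y, M, F, B, X, S, C.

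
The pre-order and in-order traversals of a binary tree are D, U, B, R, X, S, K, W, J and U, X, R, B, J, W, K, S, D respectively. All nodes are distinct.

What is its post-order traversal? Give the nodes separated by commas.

The first element of pre-order is the root; it splits in-order into left and right subtrees.
Root D: left subtree has 8 nodes {U, X, R, B, J, W, K, S}, right has 0 { }.
  Root U: left subtree has 0 nodes { }, right has 7 {X, R, B, J, W, K, S}.
    Root B: left subtree has 2 nodes {X, R}, right has 4 {J, W, K, S}.
      Root R: left subtree has 1 node {X}, right has 0 { }.
      Root S: left subtree has 3 nodes {J, W, K}, right has 0 { }.
        Root K: left subtree has 2 nodes {J, W}, right has 0 { }.
          Root W: left subtree has 1 node {J}, right has 0 { }.

X, R, J, W, K, S, B, U, D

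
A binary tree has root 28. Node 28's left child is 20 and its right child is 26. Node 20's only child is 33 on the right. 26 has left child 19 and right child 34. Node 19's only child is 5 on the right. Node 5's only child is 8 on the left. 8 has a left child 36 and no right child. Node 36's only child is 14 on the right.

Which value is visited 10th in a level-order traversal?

Level-order visits nodes level by level from the root, left to right within each level.
Level 0: 28
Level 1: 20, 26
Level 2: 33, 19, 34
Level 3: 5
Level 4: 8
Level 5: 36
Level 6: 14
Full level-order sequence: 28, 20, 26, 33, 19, 34, 5, 8, 36, 14.

14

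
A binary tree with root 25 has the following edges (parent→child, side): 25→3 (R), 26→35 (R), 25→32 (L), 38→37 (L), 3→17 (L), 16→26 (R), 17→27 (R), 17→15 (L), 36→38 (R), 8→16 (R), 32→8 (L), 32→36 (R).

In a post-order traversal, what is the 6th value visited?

38

Post-order visits the left subtree, then the right subtree, then the node.
At 25: go left to 32.
  At 32: go left to 8.
    At 8: no left child.
    At 8: go right to 16.
      At 16: no left child.
      At 16: go right to 26.
        At 26: no left child.
        At 26: go right to 35.
          35 is a leaf — visit 35.
        Visit 26.
      Visit 16.
    Visit 8.
  At 32: go right to 36.
    At 36: no left child.
    At 36: go right to 38.
      At 38: go left to 37.
        37 is a leaf — visit 37.
      At 38: no right child.
      Visit 38.
    Visit 36.
  Visit 32.
At 25: go right to 3.
  At 3: go left to 17.
    At 17: go left to 15.
      15 is a leaf — visit 15.
    At 17: go right to 27.
      27 is a leaf — visit 27.
    Visit 17.
  At 3: no right child.
  Visit 3.
Visit 25.
Full post-order sequence: 35, 26, 16, 8, 37, 38, 36, 32, 15, 27, 17, 3, 25.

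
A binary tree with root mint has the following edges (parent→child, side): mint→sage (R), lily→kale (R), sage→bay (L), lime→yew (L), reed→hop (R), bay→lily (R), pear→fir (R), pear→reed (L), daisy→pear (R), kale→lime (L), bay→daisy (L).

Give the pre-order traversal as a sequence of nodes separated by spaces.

Pre-order visits the node, then its left subtree, then its right subtree.
Visit mint.
At mint: no left child.
At mint: go right to sage.
  Visit sage.
  At sage: go left to bay.
    Visit bay.
    At bay: go left to daisy.
      Visit daisy.
      At daisy: no left child.
      At daisy: go right to pear.
        Visit pear.
        At pear: go left to reed.
          Visit reed.
          At reed: no left child.
          At reed: go right to hop.
            hop is a leaf — visit hop.
        At pear: go right to fir.
          fir is a leaf — visit fir.
    At bay: go right to lily.
      Visit lily.
      At lily: no left child.
      At lily: go right to kale.
        Visit kale.
        At kale: go left to lime.
          Visit lime.
          At lime: go left to yew.
            yew is a leaf — visit yew.
          At lime: no right child.
        At kale: no right child.
  At sage: no right child.

mint sage bay daisy pear reed hop fir lily kale lime yew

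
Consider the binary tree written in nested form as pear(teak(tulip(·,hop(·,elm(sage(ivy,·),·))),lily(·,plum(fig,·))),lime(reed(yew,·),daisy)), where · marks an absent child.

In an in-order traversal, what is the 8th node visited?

In-order visits the left subtree, then the node, then the right subtree.
At pear: go left to teak.
  At teak: go left to tulip.
    At tulip: no left child.
    Visit tulip.
    At tulip: go right to hop.
      At hop: no left child.
      Visit hop.
      At hop: go right to elm.
        At elm: go left to sage.
          At sage: go left to ivy.
            ivy is a leaf — visit ivy.
          Visit sage.
          At sage: no right child.
        Visit elm.
        At elm: no right child.
  Visit teak.
  At teak: go right to lily.
    At lily: no left child.
    Visit lily.
    At lily: go right to plum.
      At plum: go left to fig.
        fig is a leaf — visit fig.
      Visit plum.
      At plum: no right child.
Visit pear.
At pear: go right to lime.
  At lime: go left to reed.
    At reed: go left to yew.
      yew is a leaf — visit yew.
    Visit reed.
    At reed: no right child.
  Visit lime.
  At lime: go right to daisy.
    daisy is a leaf — visit daisy.
Full in-order sequence: tulip, hop, ivy, sage, elm, teak, lily, fig, plum, pear, yew, reed, lime, daisy.

fig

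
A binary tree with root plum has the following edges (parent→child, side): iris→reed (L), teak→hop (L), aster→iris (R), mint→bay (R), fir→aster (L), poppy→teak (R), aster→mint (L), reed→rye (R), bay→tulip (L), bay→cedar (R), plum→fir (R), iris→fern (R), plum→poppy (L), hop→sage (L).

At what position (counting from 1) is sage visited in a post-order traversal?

Post-order visits the left subtree, then the right subtree, then the node.
At plum: go left to poppy.
  At poppy: no left child.
  At poppy: go right to teak.
    At teak: go left to hop.
      At hop: go left to sage.
        sage is a leaf — visit sage.
      At hop: no right child.
      Visit hop.
    At teak: no right child.
    Visit teak.
  Visit poppy.
At plum: go right to fir.
  At fir: go left to aster.
    At aster: go left to mint.
      At mint: no left child.
      At mint: go right to bay.
        At bay: go left to tulip.
          tulip is a leaf — visit tulip.
        At bay: go right to cedar.
          cedar is a leaf — visit cedar.
        Visit bay.
      Visit mint.
    At aster: go right to iris.
      At iris: go left to reed.
        At reed: no left child.
        At reed: go right to rye.
          rye is a leaf — visit rye.
        Visit reed.
      At iris: go right to fern.
        fern is a leaf — visit fern.
      Visit iris.
    Visit aster.
  At fir: no right child.
  Visit fir.
Visit plum.
Full post-order sequence: sage, hop, teak, poppy, tulip, cedar, bay, mint, rye, reed, fern, iris, aster, fir, plum.

1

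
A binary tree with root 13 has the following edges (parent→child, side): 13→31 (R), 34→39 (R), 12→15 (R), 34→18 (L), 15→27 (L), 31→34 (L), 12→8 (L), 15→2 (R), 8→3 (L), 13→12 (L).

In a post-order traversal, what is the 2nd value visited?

Post-order visits the left subtree, then the right subtree, then the node.
At 13: go left to 12.
  At 12: go left to 8.
    At 8: go left to 3.
      3 is a leaf — visit 3.
    At 8: no right child.
    Visit 8.
  At 12: go right to 15.
    At 15: go left to 27.
      27 is a leaf — visit 27.
    At 15: go right to 2.
      2 is a leaf — visit 2.
    Visit 15.
  Visit 12.
At 13: go right to 31.
  At 31: go left to 34.
    At 34: go left to 18.
      18 is a leaf — visit 18.
    At 34: go right to 39.
      39 is a leaf — visit 39.
    Visit 34.
  At 31: no right child.
  Visit 31.
Visit 13.
Full post-order sequence: 3, 8, 27, 2, 15, 12, 18, 39, 34, 31, 13.

8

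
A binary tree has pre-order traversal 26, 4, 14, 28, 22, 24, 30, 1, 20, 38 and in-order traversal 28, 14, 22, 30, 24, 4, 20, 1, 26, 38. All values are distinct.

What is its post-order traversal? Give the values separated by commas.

The first element of pre-order is the root; it splits in-order into left and right subtrees.
Root 26: left subtree has 8 nodes {28, 14, 22, 30, 24, 4, 20, 1}, right has 1 {38}.
  Root 4: left subtree has 5 nodes {28, 14, 22, 30, 24}, right has 2 {20, 1}.
    Root 14: left subtree has 1 node {28}, right has 3 {22, 30, 24}.
      Root 22: left subtree has 0 nodes { }, right has 2 {30, 24}.
        Root 24: left subtree has 1 node {30}, right has 0 { }.
    Root 1: left subtree has 1 node {20}, right has 0 { }.

28, 30, 24, 22, 14, 20, 1, 4, 38, 26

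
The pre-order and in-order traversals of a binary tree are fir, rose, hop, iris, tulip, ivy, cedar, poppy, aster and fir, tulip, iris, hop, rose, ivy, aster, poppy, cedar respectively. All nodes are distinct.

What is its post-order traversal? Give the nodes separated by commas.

tulip, iris, hop, aster, poppy, cedar, ivy, rose, fir

The first element of pre-order is the root; it splits in-order into left and right subtrees.
Root fir: left subtree has 0 nodes { }, right has 8 {tulip, iris, hop, rose, ivy, aster, poppy, cedar}.
  Root rose: left subtree has 3 nodes {tulip, iris, hop}, right has 4 {ivy, aster, poppy, cedar}.
    Root hop: left subtree has 2 nodes {tulip, iris}, right has 0 { }.
      Root iris: left subtree has 1 node {tulip}, right has 0 { }.
    Root ivy: left subtree has 0 nodes { }, right has 3 {aster, poppy, cedar}.
      Root cedar: left subtree has 2 nodes {aster, poppy}, right has 0 { }.
        Root poppy: left subtree has 1 node {aster}, right has 0 { }.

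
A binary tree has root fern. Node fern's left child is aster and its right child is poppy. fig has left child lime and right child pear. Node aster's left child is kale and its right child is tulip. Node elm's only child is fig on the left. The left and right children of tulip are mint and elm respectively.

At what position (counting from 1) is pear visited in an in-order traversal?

7

In-order visits the left subtree, then the node, then the right subtree.
At fern: go left to aster.
  At aster: go left to kale.
    kale is a leaf — visit kale.
  Visit aster.
  At aster: go right to tulip.
    At tulip: go left to mint.
      mint is a leaf — visit mint.
    Visit tulip.
    At tulip: go right to elm.
      At elm: go left to fig.
        At fig: go left to lime.
          lime is a leaf — visit lime.
        Visit fig.
        At fig: go right to pear.
          pear is a leaf — visit pear.
      Visit elm.
      At elm: no right child.
Visit fern.
At fern: go right to poppy.
  poppy is a leaf — visit poppy.
Full in-order sequence: kale, aster, mint, tulip, lime, fig, pear, elm, fern, poppy.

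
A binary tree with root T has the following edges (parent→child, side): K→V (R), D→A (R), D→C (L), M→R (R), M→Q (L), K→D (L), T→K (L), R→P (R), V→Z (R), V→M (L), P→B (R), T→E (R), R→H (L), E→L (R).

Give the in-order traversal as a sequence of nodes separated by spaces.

C D A K Q M H R P B V Z T E L

In-order visits the left subtree, then the node, then the right subtree.
At T: go left to K.
  At K: go left to D.
    At D: go left to C.
      C is a leaf — visit C.
    Visit D.
    At D: go right to A.
      A is a leaf — visit A.
  Visit K.
  At K: go right to V.
    At V: go left to M.
      At M: go left to Q.
        Q is a leaf — visit Q.
      Visit M.
      At M: go right to R.
        At R: go left to H.
          H is a leaf — visit H.
        Visit R.
        At R: go right to P.
          At P: no left child.
          Visit P.
          At P: go right to B.
            B is a leaf — visit B.
    Visit V.
    At V: go right to Z.
      Z is a leaf — visit Z.
Visit T.
At T: go right to E.
  At E: no left child.
  Visit E.
  At E: go right to L.
    L is a leaf — visit L.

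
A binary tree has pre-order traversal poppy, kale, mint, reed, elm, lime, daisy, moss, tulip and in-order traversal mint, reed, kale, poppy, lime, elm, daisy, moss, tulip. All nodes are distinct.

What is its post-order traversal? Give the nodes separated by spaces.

reed mint kale lime tulip moss daisy elm poppy

The first element of pre-order is the root; it splits in-order into left and right subtrees.
Root poppy: left subtree has 3 nodes {mint, reed, kale}, right has 5 {lime, elm, daisy, moss, tulip}.
  Root kale: left subtree has 2 nodes {mint, reed}, right has 0 { }.
    Root mint: left subtree has 0 nodes { }, right has 1 {reed}.
  Root elm: left subtree has 1 node {lime}, right has 3 {daisy, moss, tulip}.
    Root daisy: left subtree has 0 nodes { }, right has 2 {moss, tulip}.
      Root moss: left subtree has 0 nodes { }, right has 1 {tulip}.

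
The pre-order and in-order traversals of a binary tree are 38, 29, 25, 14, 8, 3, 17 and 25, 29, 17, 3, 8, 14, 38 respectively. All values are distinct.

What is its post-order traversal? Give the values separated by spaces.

The first element of pre-order is the root; it splits in-order into left and right subtrees.
Root 38: left subtree has 6 nodes {25, 29, 17, 3, 8, 14}, right has 0 { }.
  Root 29: left subtree has 1 node {25}, right has 4 {17, 3, 8, 14}.
    Root 14: left subtree has 3 nodes {17, 3, 8}, right has 0 { }.
      Root 8: left subtree has 2 nodes {17, 3}, right has 0 { }.
        Root 3: left subtree has 1 node {17}, right has 0 { }.

25 17 3 8 14 29 38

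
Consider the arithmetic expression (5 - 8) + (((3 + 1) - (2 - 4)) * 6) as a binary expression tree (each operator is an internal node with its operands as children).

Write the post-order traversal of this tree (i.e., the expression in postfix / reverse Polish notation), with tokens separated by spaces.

5 8 - 3 1 + 2 4 - - 6 * +

Post-order on an expression tree gives postfix notation: for each operator, emit left operand, right operand, then the operator.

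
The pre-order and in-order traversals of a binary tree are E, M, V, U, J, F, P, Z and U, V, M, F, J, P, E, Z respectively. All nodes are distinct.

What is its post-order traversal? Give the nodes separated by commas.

U, V, F, P, J, M, Z, E

The first element of pre-order is the root; it splits in-order into left and right subtrees.
Root E: left subtree has 6 nodes {U, V, M, F, J, P}, right has 1 {Z}.
  Root M: left subtree has 2 nodes {U, V}, right has 3 {F, J, P}.
    Root V: left subtree has 1 node {U}, right has 0 { }.
    Root J: left subtree has 1 node {F}, right has 1 {P}.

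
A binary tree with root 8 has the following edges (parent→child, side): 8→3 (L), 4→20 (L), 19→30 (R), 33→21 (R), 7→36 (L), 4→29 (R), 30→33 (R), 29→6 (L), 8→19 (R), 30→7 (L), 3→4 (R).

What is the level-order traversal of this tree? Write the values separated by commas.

Level-order visits nodes level by level from the root, left to right within each level.
Level 0: 8
Level 1: 3, 19
Level 2: 4, 30
Level 3: 20, 29, 7, 33
Level 4: 6, 36, 21

8, 3, 19, 4, 30, 20, 29, 7, 33, 6, 36, 21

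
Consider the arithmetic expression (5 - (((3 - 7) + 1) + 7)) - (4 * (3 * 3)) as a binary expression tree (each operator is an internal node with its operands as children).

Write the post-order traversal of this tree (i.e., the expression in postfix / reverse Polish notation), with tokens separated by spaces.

5 3 7 - 1 + 7 + - 4 3 3 * * -

Post-order on an expression tree gives postfix notation: for each operator, emit left operand, right operand, then the operator.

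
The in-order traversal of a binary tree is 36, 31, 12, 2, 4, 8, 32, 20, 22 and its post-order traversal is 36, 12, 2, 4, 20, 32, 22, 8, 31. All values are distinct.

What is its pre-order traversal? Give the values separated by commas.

31, 36, 8, 4, 2, 12, 22, 32, 20

The last element of post-order is the root; it splits in-order into left and right subtrees.
Root 31: left subtree has 1 node {36}, right has 7 {12, 2, 4, 8, 32, 20, 22}.
  Root 8: left subtree has 3 nodes {12, 2, 4}, right has 3 {32, 20, 22}.
    Root 4: left subtree has 2 nodes {12, 2}, right has 0 { }.
      Root 2: left subtree has 1 node {12}, right has 0 { }.
    Root 22: left subtree has 2 nodes {32, 20}, right has 0 { }.
      Root 32: left subtree has 0 nodes { }, right has 1 {20}.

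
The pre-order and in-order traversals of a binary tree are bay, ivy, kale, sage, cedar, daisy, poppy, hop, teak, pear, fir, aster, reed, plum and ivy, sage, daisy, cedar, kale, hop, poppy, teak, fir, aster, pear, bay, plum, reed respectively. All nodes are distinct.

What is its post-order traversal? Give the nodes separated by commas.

The first element of pre-order is the root; it splits in-order into left and right subtrees.
Root bay: left subtree has 11 nodes {ivy, sage, daisy, cedar, kale, hop, poppy, teak, fir, aster, pear}, right has 2 {plum, reed}.
  Root ivy: left subtree has 0 nodes { }, right has 10 {sage, daisy, cedar, kale, hop, poppy, teak, fir, aster, pear}.
    Root kale: left subtree has 3 nodes {sage, daisy, cedar}, right has 6 {hop, poppy, teak, fir, aster, pear}.
      Root sage: left subtree has 0 nodes { }, right has 2 {daisy, cedar}.
        Root cedar: left subtree has 1 node {daisy}, right has 0 { }.
      Root poppy: left subtree has 1 node {hop}, right has 4 {teak, fir, aster, pear}.
        Root teak: left subtree has 0 nodes { }, right has 3 {fir, aster, pear}.
          Root pear: left subtree has 2 nodes {fir, aster}, right has 0 { }.
            Root fir: left subtree has 0 nodes { }, right has 1 {aster}.
  Root reed: left subtree has 1 node {plum}, right has 0 { }.

daisy, cedar, sage, hop, aster, fir, pear, teak, poppy, kale, ivy, plum, reed, bay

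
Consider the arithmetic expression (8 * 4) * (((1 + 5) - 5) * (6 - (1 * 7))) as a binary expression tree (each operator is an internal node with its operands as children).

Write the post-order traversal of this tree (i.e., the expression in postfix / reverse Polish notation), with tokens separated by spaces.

8 4 * 1 5 + 5 - 6 1 7 * - * *

Post-order on an expression tree gives postfix notation: for each operator, emit left operand, right operand, then the operator.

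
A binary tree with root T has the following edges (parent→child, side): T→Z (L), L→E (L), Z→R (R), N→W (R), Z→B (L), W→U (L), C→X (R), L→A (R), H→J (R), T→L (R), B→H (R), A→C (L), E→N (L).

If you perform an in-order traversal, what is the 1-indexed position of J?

3

In-order visits the left subtree, then the node, then the right subtree.
At T: go left to Z.
  At Z: go left to B.
    At B: no left child.
    Visit B.
    At B: go right to H.
      At H: no left child.
      Visit H.
      At H: go right to J.
        J is a leaf — visit J.
  Visit Z.
  At Z: go right to R.
    R is a leaf — visit R.
Visit T.
At T: go right to L.
  At L: go left to E.
    At E: go left to N.
      At N: no left child.
      Visit N.
      At N: go right to W.
        At W: go left to U.
          U is a leaf — visit U.
        Visit W.
        At W: no right child.
    Visit E.
    At E: no right child.
  Visit L.
  At L: go right to A.
    At A: go left to C.
      At C: no left child.
      Visit C.
      At C: go right to X.
        X is a leaf — visit X.
    Visit A.
    At A: no right child.
Full in-order sequence: B, H, J, Z, R, T, N, U, W, E, L, C, X, A.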